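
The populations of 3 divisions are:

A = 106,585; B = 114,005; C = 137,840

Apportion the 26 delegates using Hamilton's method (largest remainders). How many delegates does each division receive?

A: 8, B: 8, C: 10

Total 358430; standard divisor 358430/26 ≈ 13785.769.
Standard quotas: A 7.7315, B 8.2698, C 9.9987.
Lower quotas: A 7, B 8, C 9 (sum 24, leaving 2 seats).
Remainders in descending order: C 0.9987, A 0.7315, B 0.2698.
Largest remainders: C, A receive the extra seats.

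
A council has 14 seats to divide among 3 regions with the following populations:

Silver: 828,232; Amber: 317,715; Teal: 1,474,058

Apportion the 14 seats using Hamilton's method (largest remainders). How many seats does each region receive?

Total 2620005; standard divisor 2620005/14 ≈ 187143.214.
Standard quotas: Silver 4.4257, Amber 1.6977, Teal 7.8766.
Lower quotas: Silver 4, Amber 1, Teal 7 (sum 12, leaving 2 seats).
Remainders in descending order: Teal 0.8766, Amber 0.6977, Silver 0.4257.
The surplus seats go to Teal, Amber.

Silver=4; Amber=2; Teal=8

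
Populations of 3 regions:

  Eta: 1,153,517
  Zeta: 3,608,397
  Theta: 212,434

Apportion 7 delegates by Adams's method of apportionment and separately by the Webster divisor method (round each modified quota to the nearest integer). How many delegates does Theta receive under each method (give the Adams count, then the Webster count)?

1 and 0

Adams: Eta 2, Zeta 4, Theta 1.
Webster: Eta 2, Zeta 5, Theta 0.
Theta gets 1 under Adams and 0 under Webster.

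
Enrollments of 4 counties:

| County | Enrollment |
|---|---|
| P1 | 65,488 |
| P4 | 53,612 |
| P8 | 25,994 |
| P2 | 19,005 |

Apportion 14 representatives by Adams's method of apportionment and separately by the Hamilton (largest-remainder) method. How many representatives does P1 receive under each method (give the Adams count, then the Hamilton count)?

Adams: P1 5, P4 5, P8 2, P2 2.
Hamilton: P1 6, P4 4, P8 2, P2 2.
P1 gets 5 under Adams and 6 under Hamilton.

5 and 6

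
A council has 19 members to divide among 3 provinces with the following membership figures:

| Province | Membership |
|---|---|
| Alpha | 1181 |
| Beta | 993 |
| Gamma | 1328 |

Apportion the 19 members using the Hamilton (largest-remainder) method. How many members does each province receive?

Total 3502; standard divisor 3502/19 ≈ 184.316.
Standard quotas: Alpha 6.407, Beta 5.387, Gamma 7.205.
Lower quotas: Alpha 6, Beta 5, Gamma 7 (sum 18, leaving 1 seat).
Remainders in descending order: Alpha 0.407, Beta 0.387, Gamma 0.205.
Largest remainder: Alpha receives the extra seat.

Alpha 7; Beta 5; Gamma 7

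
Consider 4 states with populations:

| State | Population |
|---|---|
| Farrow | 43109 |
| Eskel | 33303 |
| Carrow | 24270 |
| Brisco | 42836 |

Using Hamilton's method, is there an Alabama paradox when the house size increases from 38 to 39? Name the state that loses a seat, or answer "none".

At 38 seats: Farrow 11, Eskel 9, Carrow 7, Brisco 11.
At 39 seats: Farrow 12, Eskel 9, Carrow 6, Brisco 12.
Carrow drops from 7 to 6.

Carrow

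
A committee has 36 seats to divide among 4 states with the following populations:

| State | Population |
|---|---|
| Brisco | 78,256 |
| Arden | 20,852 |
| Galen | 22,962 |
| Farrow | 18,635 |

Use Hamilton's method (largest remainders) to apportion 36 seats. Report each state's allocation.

Brisco 20, Arden 5, Galen 6, Farrow 5

Total 140705; standard divisor 140705/36 ≈ 3908.472.
Standard quotas: Brisco 20.0221, Arden 5.3351, Galen 5.8749, Farrow 4.7678.
Lower quotas: Brisco 20, Arden 5, Galen 5, Farrow 4 (sum 34, leaving 2 seats).
Remainders in descending order: Galen 0.8749, Farrow 0.7678, Arden 0.3351, Brisco 0.0221.
Largest remainders: Galen, Farrow receive the extra seats.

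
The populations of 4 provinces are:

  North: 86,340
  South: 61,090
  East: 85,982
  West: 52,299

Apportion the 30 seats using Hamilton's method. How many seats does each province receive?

North: 9, South: 6, East: 9, West: 6

Standard divisor: 285711 ÷ 30 ≈ 9523.7.
Standard quotas: North 9.0658, South 6.4145, East 9.0282, West 5.4915.
Lower quotas: North 9, South 6, East 9, West 5 (sum 29, leaving 1 seat).
Remainders in descending order: West 0.4915, South 0.4145, North 0.0658, East 0.0282.
The surplus seat goes to West.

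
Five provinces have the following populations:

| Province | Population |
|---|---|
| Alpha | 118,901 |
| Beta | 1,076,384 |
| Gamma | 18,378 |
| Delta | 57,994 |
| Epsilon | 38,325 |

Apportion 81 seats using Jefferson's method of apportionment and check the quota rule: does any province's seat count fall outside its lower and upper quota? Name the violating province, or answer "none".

Standard quotas: Alpha 7.352, Beta 66.556, Gamma 1.136, Delta 3.586, Epsilon 2.370.
Jefferson allocation: Alpha 7, Beta 68, Gamma 1, Delta 3, Epsilon 2.
Beta has quota 66.556 (lower 66, upper 67) but receives 68 — outside the quota interval.

Beta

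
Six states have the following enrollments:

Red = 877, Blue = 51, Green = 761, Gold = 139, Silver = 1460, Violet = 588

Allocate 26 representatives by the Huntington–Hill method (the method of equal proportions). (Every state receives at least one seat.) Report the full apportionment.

Red 6, Blue 1, Green 5, Gold 1, Silver 9, Violet 4

With divisor 157: modified quotas Red 5.586, Blue 0.325, Green 4.847, Gold 0.885, Silver 9.299, Violet 3.745.
Geometric-mean thresholds: Red √(5·6)=5.477, Blue (min 1), Green √(4·5)=4.472, Gold (min 1), Silver √(9·10)=9.487, Violet √(3·4)=3.464.
Each quota rounded against its threshold gives Red 6, Blue 1, Green 5, Gold 1, Silver 9, Violet 4 (total 26).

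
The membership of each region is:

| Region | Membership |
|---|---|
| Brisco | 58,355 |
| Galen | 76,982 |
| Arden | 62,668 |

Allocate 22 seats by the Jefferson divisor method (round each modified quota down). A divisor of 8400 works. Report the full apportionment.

Brisco 6; Galen 9; Arden 7

With modified divisor 8400: modified quotas Brisco 6.947, Galen 9.165, Arden 7.460.
Rounding down: Brisco 6, Galen 9, Arden 7 (total 22).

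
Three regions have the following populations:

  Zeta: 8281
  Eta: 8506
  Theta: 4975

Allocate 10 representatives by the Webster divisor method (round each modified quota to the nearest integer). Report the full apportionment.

Zeta: 4, Eta: 4, Theta: 2

Standard divisor 21762/10 ≈ 2176.2; standard quotas: Zeta 3.805, Eta 3.909, Theta 2.286.
Rounding to the nearest integer gives Zeta 4, Eta 4, Theta 2 — total 10, matching the house size, so no adjustment is needed.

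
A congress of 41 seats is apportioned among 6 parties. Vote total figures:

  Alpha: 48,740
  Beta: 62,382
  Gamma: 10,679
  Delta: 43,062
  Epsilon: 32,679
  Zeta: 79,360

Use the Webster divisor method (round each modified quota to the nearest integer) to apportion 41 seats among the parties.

Alpha=7, Beta=9, Gamma=2, Delta=6, Epsilon=5, Zeta=12

Standard divisor 276902/41 ≈ 6753.707; standard quotas: Alpha 7.217, Beta 9.237, Gamma 1.581, Delta 6.376, Epsilon 4.839, Zeta 11.751.
Rounding to the nearest integer gives Alpha 7, Beta 9, Gamma 2, Delta 6, Epsilon 5, Zeta 12 — total 41, matching the house size, so no adjustment is needed.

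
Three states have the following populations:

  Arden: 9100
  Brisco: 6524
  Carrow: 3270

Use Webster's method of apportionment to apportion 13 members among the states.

Arden 6, Brisco 5, Carrow 2

Standard divisor 18894/13 ≈ 1453.385; standard quotas: Arden 6.261, Brisco 4.489, Carrow 2.250.
Rounding to the nearest integer gives 6, 4, 2 = 12 seats, so the divisor must be adjusted.
With modified divisor 1420: modified quotas Arden 6.408, Brisco 4.594, Carrow 2.303.
Rounding to the nearest integer: Arden 6, Brisco 5, Carrow 2 (total 13).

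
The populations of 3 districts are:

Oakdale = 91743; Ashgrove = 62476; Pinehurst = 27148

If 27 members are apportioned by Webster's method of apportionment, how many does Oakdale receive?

Standard divisor 181367/27 ≈ 6717.296; standard quotas: Oakdale 13.658, Ashgrove 9.301, Pinehurst 4.042.
Rounding to the nearest integer gives Oakdale 14, Ashgrove 9, Pinehurst 4 — total 27, matching the house size, so no adjustment is needed.
Oakdale receives 14.

14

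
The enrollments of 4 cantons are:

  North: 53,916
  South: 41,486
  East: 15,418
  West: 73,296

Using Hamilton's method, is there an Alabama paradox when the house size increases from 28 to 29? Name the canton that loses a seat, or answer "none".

At 28 seats: North 8, South 6, East 3, West 11.
At 29 seats: North 8, South 7, East 2, West 12.
East drops from 3 to 2.

East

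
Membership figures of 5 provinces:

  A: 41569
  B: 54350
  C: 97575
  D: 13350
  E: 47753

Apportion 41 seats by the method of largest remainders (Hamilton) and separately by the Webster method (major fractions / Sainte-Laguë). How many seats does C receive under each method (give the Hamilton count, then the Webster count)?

Hamilton: A 7, B 9, C 16, D 2, E 7.
Webster: A 7, B 9, C 15, D 2, E 8.
C gets 16 under Hamilton and 15 under Webster.

16 and 15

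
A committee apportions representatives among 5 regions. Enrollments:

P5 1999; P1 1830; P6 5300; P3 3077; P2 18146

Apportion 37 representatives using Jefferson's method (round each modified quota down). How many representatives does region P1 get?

2

Standard divisor 30352/37 ≈ 820.324; standard quotas: P5 2.437, P1 2.231, P6 6.461, P3 3.751, P2 22.121.
Rounding down gives 2, 2, 6, 3, 22 = 35 seats, so the divisor must be adjusted.
With modified divisor 760: modified quotas P5 2.630, P1 2.408, P6 6.974, P3 4.049, P2 23.876.
Rounding down: P5 2, P1 2, P6 6, P3 4, P2 23 (total 37).
P1 receives 2.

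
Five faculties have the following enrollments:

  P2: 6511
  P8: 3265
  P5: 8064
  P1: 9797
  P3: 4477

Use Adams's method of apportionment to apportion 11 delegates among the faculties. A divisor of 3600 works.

With modified divisor 3600: modified quotas P2 1.809, P8 0.907, P5 2.240, P1 2.721, P3 1.244.
Rounding up: P2 2, P8 1, P5 3, P1 3, P3 2 (total 11).

P2 2, P8 1, P5 3, P1 3, P3 2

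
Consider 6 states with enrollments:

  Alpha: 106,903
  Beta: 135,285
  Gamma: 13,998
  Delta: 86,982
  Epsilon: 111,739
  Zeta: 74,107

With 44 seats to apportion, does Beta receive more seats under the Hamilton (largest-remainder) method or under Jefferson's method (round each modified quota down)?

Hamilton: Alpha 9, Beta 11, Gamma 1, Delta 7, Epsilon 10, Zeta 6.
Jefferson: Alpha 9, Beta 12, Gamma 1, Delta 7, Epsilon 9, Zeta 6.
Beta gets 11 under Hamilton and 12 under Jefferson.

Jefferson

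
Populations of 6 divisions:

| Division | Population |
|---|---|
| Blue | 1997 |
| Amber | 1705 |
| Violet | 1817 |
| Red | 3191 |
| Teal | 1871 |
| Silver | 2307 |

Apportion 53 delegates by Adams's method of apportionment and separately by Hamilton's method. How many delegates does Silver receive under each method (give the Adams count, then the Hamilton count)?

9 and 10

Adams: Blue 8, Amber 7, Violet 8, Red 13, Teal 8, Silver 9.
Hamilton: Blue 8, Amber 7, Violet 7, Red 13, Teal 8, Silver 10.
Silver gets 9 under Adams and 10 under Hamilton.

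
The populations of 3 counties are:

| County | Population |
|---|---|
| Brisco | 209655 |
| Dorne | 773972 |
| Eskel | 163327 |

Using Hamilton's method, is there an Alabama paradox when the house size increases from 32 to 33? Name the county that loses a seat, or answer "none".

none

At 32 seats: Brisco 6, Dorne 22, Eskel 4.
At 33 seats: Brisco 6, Dorne 22, Eskel 5.
No county's allocation decreased.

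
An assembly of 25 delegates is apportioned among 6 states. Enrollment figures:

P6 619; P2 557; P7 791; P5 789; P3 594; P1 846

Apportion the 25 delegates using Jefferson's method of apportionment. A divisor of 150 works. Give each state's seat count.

With modified divisor 150: modified quotas P6 4.127, P2 3.713, P7 5.273, P5 5.260, P3 3.960, P1 5.640.
Rounding down: P6 4, P2 3, P7 5, P5 5, P3 3, P1 5 (total 25).

P6 4, P2 3, P7 5, P5 5, P3 3, P1 5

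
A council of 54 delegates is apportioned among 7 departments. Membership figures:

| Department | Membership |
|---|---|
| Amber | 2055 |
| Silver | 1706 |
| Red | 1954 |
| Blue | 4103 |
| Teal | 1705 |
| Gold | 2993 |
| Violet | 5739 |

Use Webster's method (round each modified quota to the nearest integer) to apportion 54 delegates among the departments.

Standard divisor 20255/54 ≈ 375.093; standard quotas: Amber 5.479, Silver 4.548, Red 5.209, Blue 10.939, Teal 4.546, Gold 7.979, Violet 15.300.
Rounding to the nearest integer gives Amber 5, Silver 5, Red 5, Blue 11, Teal 5, Gold 8, Violet 15 — total 54, matching the house size, so no adjustment is needed.

Amber 5, Silver 5, Red 5, Blue 11, Teal 5, Gold 8, Violet 15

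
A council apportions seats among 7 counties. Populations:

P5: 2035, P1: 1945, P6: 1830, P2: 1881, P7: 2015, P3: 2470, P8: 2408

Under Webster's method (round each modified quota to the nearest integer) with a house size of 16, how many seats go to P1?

Standard divisor 14584/16 ≈ 911.5; standard quotas: P5 2.233, P1 2.134, P6 2.008, P2 2.064, P7 2.211, P3 2.710, P8 2.642.
Rounding to the nearest integer gives P5 2, P1 2, P6 2, P2 2, P7 2, P3 3, P8 3 — total 16, matching the house size, so no adjustment is needed.
P1 receives 2.

2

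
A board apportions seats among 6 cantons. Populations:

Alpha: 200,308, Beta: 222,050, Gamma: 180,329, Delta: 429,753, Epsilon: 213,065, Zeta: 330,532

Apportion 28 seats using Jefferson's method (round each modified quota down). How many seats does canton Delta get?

Standard divisor 1576037/28 ≈ 56287.036; standard quotas: Alpha 3.559, Beta 3.945, Gamma 3.204, Delta 7.635, Epsilon 3.785, Zeta 5.872.
Rounding down gives 3, 3, 3, 7, 3, 5 = 24 seats, so the divisor must be adjusted.
With modified divisor 51700: modified quotas Alpha 3.874, Beta 4.295, Gamma 3.488, Delta 8.312, Epsilon 4.121, Zeta 6.393.
Rounding down: Alpha 3, Beta 4, Gamma 3, Delta 8, Epsilon 4, Zeta 6 (total 28).
Delta receives 8.

8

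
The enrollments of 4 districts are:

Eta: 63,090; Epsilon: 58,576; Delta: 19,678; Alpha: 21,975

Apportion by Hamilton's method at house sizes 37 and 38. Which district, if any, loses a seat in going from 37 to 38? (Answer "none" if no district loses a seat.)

Delta

At 37 seats: Eta 14, Epsilon 13, Delta 5, Alpha 5.
At 38 seats: Eta 15, Epsilon 14, Delta 4, Alpha 5.
Delta drops from 5 to 4.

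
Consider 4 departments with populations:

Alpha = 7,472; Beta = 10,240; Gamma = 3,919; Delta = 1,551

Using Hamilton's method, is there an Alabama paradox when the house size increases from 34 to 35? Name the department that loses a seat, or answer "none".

At 34 seats: Alpha 11, Beta 15, Gamma 6, Delta 2.
At 35 seats: Alpha 11, Beta 16, Gamma 6, Delta 2.
No department's allocation decreased.

none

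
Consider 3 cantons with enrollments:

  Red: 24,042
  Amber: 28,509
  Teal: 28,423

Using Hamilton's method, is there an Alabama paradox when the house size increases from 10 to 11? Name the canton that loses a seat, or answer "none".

At 10 seats: Red 3, Amber 4, Teal 3.
At 11 seats: Red 3, Amber 4, Teal 4.
No canton's allocation decreased.

none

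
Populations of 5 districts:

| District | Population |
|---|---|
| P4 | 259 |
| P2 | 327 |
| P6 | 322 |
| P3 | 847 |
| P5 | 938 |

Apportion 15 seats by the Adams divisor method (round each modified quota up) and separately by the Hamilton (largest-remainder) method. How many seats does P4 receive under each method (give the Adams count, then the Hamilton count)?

2 and 1

Adams: P4 2, P2 2, P6 2, P3 4, P5 5.
Hamilton: P4 1, P2 2, P6 2, P3 5, P5 5.
P4 gets 2 under Adams and 1 under Hamilton.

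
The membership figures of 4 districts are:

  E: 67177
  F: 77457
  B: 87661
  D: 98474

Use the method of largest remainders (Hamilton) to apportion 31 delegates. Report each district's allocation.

E=7; F=7; B=8; D=9

Standard divisor: 330769 ÷ 31 ≈ 10669.968.
Standard quotas: E 6.2959, F 7.2593, B 8.2157, D 9.2291.
Lower quotas: E 6, F 7, B 8, D 9 (sum 30, leaving 1 seat).
Remainders in descending order: E 0.2959, F 0.2593, D 0.2291, B 0.2157.
Largest remainder: E receives the extra seat.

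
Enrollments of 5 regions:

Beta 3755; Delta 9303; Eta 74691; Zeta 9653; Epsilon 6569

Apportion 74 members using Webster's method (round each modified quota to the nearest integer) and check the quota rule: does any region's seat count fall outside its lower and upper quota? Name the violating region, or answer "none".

Eta

Standard quotas: Beta 2.673, Delta 6.621, Eta 53.160, Zeta 6.870, Epsilon 4.675.
Webster allocation: Beta 3, Delta 7, Eta 52, Zeta 7, Epsilon 5.
Eta has quota 53.160 (lower 53, upper 54) but receives 52 — outside the quota interval.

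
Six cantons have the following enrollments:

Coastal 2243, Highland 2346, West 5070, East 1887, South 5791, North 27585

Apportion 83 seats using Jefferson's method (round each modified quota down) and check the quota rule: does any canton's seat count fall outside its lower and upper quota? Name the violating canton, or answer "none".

North

Standard quotas: Coastal 4.144, Highland 4.335, West 9.368, East 3.487, South 10.700, North 50.967.
Jefferson allocation: Coastal 4, Highland 4, West 9, East 3, South 11, North 52.
North has quota 50.967 (lower 50, upper 51) but receives 52 — outside the quota interval.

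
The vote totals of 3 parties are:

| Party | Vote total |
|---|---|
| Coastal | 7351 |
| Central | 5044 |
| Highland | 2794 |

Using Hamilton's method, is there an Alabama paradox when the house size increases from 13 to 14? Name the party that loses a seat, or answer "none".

At 13 seats: Coastal 6, Central 4, Highland 3.
At 14 seats: Coastal 7, Central 5, Highland 2.
Highland drops from 3 to 2.

Highland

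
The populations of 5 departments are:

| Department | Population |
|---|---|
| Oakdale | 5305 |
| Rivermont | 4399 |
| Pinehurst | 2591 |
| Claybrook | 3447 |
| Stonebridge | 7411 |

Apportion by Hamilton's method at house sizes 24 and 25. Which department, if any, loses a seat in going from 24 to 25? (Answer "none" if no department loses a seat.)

Claybrook

At 24 seats: Oakdale 5, Rivermont 4, Pinehurst 3, Claybrook 4, Stonebridge 8.
At 25 seats: Oakdale 6, Rivermont 5, Pinehurst 3, Claybrook 3, Stonebridge 8.
Claybrook drops from 4 to 3.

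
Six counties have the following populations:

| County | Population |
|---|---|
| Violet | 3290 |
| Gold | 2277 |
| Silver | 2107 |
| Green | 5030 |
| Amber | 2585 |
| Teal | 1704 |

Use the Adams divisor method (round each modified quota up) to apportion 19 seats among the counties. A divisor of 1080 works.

Violet: 4; Gold: 3; Silver: 2; Green: 5; Amber: 3; Teal: 2

With modified divisor 1080: modified quotas Violet 3.046, Gold 2.108, Silver 1.951, Green 4.657, Amber 2.394, Teal 1.578.
Rounding up: Violet 4, Gold 3, Silver 2, Green 5, Amber 3, Teal 2 (total 19).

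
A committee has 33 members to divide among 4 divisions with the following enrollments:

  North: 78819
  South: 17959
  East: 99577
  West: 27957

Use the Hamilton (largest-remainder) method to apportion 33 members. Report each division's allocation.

North 11; South 3; East 15; West 4

Total 224312; standard divisor 224312/33 ≈ 6797.333.
Standard quotas: North 11.5956, South 2.6421, East 14.6494, West 4.1129.
Lower quotas: North 11, South 2, East 14, West 4 (sum 31, leaving 2 seats).
Remainders in descending order: East 0.6494, South 0.6421, North 0.5956, West 0.1129.
The surplus seats go to East, South.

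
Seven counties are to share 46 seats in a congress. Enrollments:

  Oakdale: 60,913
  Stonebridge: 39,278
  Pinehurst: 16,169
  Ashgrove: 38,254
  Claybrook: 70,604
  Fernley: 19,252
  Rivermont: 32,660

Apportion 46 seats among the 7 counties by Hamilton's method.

Oakdale: 10; Stonebridge: 7; Pinehurst: 3; Ashgrove: 6; Claybrook: 12; Fernley: 3; Rivermont: 5

Total 277130; standard divisor 277130/46 ≈ 6024.565.
Standard quotas: Oakdale 10.1108, Stonebridge 6.5196, Pinehurst 2.6838, Ashgrove 6.3497, Claybrook 11.7194, Fernley 3.1956, Rivermont 5.4211.
Lower quotas: Oakdale 10, Stonebridge 6, Pinehurst 2, Ashgrove 6, Claybrook 11, Fernley 3, Rivermont 5 (sum 43, leaving 3 seats).
Remainders in descending order: Claybrook 0.7194, Pinehurst 0.6838, Stonebridge 0.5196, Rivermont 0.4211, Ashgrove 0.3497, Fernley 0.1956, Oakdale 0.1108.
The surplus seats go to Claybrook, Pinehurst, Stonebridge.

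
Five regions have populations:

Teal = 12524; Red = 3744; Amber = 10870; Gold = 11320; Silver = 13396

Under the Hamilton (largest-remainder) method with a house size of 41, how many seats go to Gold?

9

The standard divisor is 51854/41 ≈ 1264.732.
Standard quotas: Teal 9.9025, Red 2.9603, Amber 8.5947, Gold 8.9505, Silver 10.5920.
Lower quotas: Teal 9, Red 2, Amber 8, Gold 8, Silver 10 (sum 37, leaving 4 seats).
Remainders in descending order: Red 0.9603, Gold 0.9505, Teal 0.9025, Amber 0.5947, Silver 0.5920.
The surplus seats go to Red, Gold, Teal, Amber.
Gold receives 9.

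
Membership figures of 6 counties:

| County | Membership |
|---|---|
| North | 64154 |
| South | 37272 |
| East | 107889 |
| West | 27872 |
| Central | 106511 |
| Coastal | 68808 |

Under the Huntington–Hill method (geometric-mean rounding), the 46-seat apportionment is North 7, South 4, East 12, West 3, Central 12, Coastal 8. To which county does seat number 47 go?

Priority for the next seat is population ÷ (√(s·(s+1))).
Priorities: North 8572.939, South 8334.273, East 8638.033, West 8045.953, Central 8527.705, Coastal 8109.101.
Highest priority: East.

East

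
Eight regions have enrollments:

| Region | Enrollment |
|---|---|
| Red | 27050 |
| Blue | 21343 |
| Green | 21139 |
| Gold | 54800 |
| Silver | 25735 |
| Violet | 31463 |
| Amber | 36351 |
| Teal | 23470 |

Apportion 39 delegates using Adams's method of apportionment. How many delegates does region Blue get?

4

Standard divisor 241351/39 ≈ 6188.487; standard quotas: Red 4.371, Blue 3.449, Green 3.416, Gold 8.855, Silver 4.159, Violet 5.084, Amber 5.874, Teal 3.793.
Rounding up gives 5, 4, 4, 9, 5, 6, 6, 4 = 43 seats, so the divisor must be adjusted.
With modified divisor 6900: modified quotas Red 3.920, Blue 3.093, Green 3.064, Gold 7.942, Silver 3.730, Violet 4.560, Amber 5.268, Teal 3.401.
Rounding up: Red 4, Blue 4, Green 4, Gold 8, Silver 4, Violet 5, Amber 6, Teal 4 (total 39).
Blue receives 4.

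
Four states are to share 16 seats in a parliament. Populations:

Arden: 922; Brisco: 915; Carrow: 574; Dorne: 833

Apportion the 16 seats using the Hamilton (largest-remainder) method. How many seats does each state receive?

Standard divisor: 3244 ÷ 16 ≈ 202.75.
Standard quotas: Arden 4.547, Brisco 4.513, Carrow 2.831, Dorne 4.109.
Lower quotas: Arden 4, Brisco 4, Carrow 2, Dorne 4 (sum 14, leaving 2 seats).
Remainders in descending order: Carrow 0.831, Arden 0.547, Brisco 0.513, Dorne 0.109.
Largest remainders: Carrow, Arden receive the extra seats.

Arden: 5; Brisco: 4; Carrow: 3; Dorne: 4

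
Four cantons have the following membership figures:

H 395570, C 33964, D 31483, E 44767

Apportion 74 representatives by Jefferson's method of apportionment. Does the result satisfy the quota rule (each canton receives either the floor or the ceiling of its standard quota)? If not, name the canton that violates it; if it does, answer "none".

H

Standard quotas: H 57.875, C 4.969, D 4.606, E 6.550.
Jefferson allocation: H 59, C 5, D 4, E 6.
H has quota 57.875 (lower 57, upper 58) but receives 59 — outside the quota interval.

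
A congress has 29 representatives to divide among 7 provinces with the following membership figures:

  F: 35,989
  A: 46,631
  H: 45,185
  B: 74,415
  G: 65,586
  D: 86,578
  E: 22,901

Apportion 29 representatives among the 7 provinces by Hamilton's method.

F 3, A 3, H 3, B 6, G 5, D 7, E 2

Total 377285; standard divisor 377285/29 ≈ 13009.828.
Standard quotas: F 2.7663, A 3.5843, H 3.4731, B 5.7199, G 5.0413, D 6.6548, E 1.7603.
Lower quotas: F 2, A 3, H 3, B 5, G 5, D 6, E 1 (sum 25, leaving 4 seats).
Remainders in descending order: F 0.7663, E 0.7603, B 0.7199, D 0.6548, A 0.5843, H 0.4731, G 0.0413.
Largest remainders: F, E, B, D receive the extra seats.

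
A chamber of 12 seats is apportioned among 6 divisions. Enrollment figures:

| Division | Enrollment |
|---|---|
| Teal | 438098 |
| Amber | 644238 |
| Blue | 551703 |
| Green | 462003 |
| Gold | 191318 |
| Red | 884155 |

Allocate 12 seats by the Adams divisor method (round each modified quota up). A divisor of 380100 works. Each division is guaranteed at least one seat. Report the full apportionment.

With modified divisor 380100: modified quotas Teal 1.153, Amber 1.695, Blue 1.451, Green 1.215, Gold 0.503, Red 2.326.
Rounding up: Teal 2, Amber 2, Blue 2, Green 2, Gold 1, Red 3 (total 12).

Teal 2, Amber 2, Blue 2, Green 2, Gold 1, Red 3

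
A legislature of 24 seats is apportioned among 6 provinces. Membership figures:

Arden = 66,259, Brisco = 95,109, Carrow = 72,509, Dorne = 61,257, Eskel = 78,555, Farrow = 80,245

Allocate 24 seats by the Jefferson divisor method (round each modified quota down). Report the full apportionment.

Arden: 4; Brisco: 5; Carrow: 4; Dorne: 3; Eskel: 4; Farrow: 4

Standard divisor 453934/24 ≈ 18913.917; standard quotas: Arden 3.503, Brisco 5.029, Carrow 3.834, Dorne 3.239, Eskel 4.153, Farrow 4.243.
Rounding down gives 3, 5, 3, 3, 4, 4 = 22 seats, so the divisor must be adjusted.
With modified divisor 16300: modified quotas Arden 4.065, Brisco 5.835, Carrow 4.448, Dorne 3.758, Eskel 4.819, Farrow 4.923.
Rounding down: Arden 4, Brisco 5, Carrow 4, Dorne 3, Eskel 4, Farrow 4 (total 24).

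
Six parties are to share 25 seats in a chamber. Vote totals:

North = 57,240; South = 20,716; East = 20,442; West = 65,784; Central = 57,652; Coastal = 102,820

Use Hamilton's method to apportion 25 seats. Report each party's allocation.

North 4, South 2, East 2, West 5, Central 4, Coastal 8

Standard divisor: 324654 ÷ 25 ≈ 12986.16.
Standard quotas: North 4.4078, South 1.5952, East 1.5741, West 5.0657, Central 4.4395, Coastal 7.9177.
Lower quotas: North 4, South 1, East 1, West 5, Central 4, Coastal 7 (sum 22, leaving 3 seats).
Remainders in descending order: Coastal 0.9177, South 0.5952, East 0.5741, Central 0.4395, North 0.4078, West 0.0657.
Largest remainders: Coastal, South, East receive the extra seats.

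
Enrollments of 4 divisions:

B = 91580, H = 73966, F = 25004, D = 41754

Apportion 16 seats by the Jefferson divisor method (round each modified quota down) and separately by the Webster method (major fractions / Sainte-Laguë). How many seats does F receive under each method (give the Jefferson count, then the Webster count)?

1 and 2

Jefferson: B 7, H 5, F 1, D 3.
Webster: B 6, H 5, F 2, D 3.
F gets 1 under Jefferson and 2 under Webster.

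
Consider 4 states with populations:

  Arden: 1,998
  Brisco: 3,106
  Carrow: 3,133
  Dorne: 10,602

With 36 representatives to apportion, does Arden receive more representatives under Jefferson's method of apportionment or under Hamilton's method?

Jefferson: Arden 3, Brisco 6, Carrow 6, Dorne 21.
Hamilton: Arden 4, Brisco 6, Carrow 6, Dorne 20.
Arden gets 3 under Jefferson and 4 under Hamilton.

Hamilton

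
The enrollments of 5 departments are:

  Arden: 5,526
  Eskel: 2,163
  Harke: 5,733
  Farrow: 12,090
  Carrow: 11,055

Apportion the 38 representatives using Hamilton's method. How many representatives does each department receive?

The standard divisor is 36567/38 ≈ 962.289.
Standard quotas: Arden 5.7426, Eskel 2.2478, Harke 5.9577, Farrow 12.5638, Carrow 11.4882.
Lower quotas: Arden 5, Eskel 2, Harke 5, Farrow 12, Carrow 11 (sum 35, leaving 3 seats).
Remainders in descending order: Harke 0.9577, Arden 0.7426, Farrow 0.5638, Carrow 0.4882, Eskel 0.2478.
The surplus seats go to Harke, Arden, Farrow.

Arden 6, Eskel 2, Harke 6, Farrow 13, Carrow 11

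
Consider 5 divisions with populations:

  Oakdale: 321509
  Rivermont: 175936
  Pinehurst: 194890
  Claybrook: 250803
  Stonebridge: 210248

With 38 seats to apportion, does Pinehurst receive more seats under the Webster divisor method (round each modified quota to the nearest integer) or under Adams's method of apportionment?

Adams

Webster: Oakdale 11, Rivermont 6, Pinehurst 6, Claybrook 8, Stonebridge 7.
Adams: Oakdale 10, Rivermont 6, Pinehurst 7, Claybrook 8, Stonebridge 7.
Pinehurst gets 6 under Webster and 7 under Adams.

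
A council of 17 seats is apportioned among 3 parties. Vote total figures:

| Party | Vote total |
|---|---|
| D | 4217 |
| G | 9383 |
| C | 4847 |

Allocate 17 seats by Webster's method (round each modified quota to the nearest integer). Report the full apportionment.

D: 4, G: 9, C: 4

Standard divisor 18447/17 ≈ 1085.118; standard quotas: D 3.886, G 8.647, C 4.467.
Rounding to the nearest integer gives D 4, G 9, C 4 — total 17, matching the house size, so no adjustment is needed.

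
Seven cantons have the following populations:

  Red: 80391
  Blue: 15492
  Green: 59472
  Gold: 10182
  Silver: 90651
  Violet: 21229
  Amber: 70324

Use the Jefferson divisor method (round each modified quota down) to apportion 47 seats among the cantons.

Red 11, Blue 2, Green 8, Gold 1, Silver 12, Violet 3, Amber 10

Standard divisor 347741/47 ≈ 7398.745; standard quotas: Red 10.865, Blue 2.094, Green 8.038, Gold 1.376, Silver 12.252, Violet 2.869, Amber 9.505.
Rounding down gives 10, 2, 8, 1, 12, 2, 9 = 44 seats, so the divisor must be adjusted.
With modified divisor 7000: modified quotas Red 11.484, Blue 2.213, Green 8.496, Gold 1.455, Silver 12.950, Violet 3.033, Amber 10.046.
Rounding down: Red 11, Blue 2, Green 8, Gold 1, Silver 12, Violet 3, Amber 10 (total 47).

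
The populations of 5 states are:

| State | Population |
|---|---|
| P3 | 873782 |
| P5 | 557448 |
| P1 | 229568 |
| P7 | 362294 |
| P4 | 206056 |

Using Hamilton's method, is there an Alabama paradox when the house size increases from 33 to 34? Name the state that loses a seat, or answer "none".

P1

At 33 seats: P3 13, P5 8, P1 4, P7 5, P4 3.
At 34 seats: P3 13, P5 9, P1 3, P7 6, P4 3.
P1 drops from 4 to 3.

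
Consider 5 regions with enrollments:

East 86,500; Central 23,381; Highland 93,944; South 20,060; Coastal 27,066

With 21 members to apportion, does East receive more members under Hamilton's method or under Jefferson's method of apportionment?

Jefferson

Hamilton: East 7, Central 2, Highland 8, South 2, Coastal 2.
Jefferson: East 8, Central 2, Highland 8, South 1, Coastal 2.
East gets 7 under Hamilton and 8 under Jefferson.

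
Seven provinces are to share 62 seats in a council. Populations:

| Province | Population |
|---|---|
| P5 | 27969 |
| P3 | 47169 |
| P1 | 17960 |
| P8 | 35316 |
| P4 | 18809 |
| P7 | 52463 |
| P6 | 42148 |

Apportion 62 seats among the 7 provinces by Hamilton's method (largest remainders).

Standard divisor: 241834 ÷ 62 ≈ 3900.548.
Standard quotas: P5 7.1705, P3 12.0929, P1 4.6045, P8 9.0541, P4 4.8221, P7 13.4502, P6 10.8057.
Lower quotas: P5 7, P3 12, P1 4, P8 9, P4 4, P7 13, P6 10 (sum 59, leaving 3 seats).
Remainders in descending order: P4 0.8221, P6 0.8057, P1 0.6045, P7 0.4502, P5 0.1705, P3 0.0929, P8 0.0541.
Largest remainders: P4, P6, P1 receive the extra seats.

P5 7; P3 12; P1 5; P8 9; P4 5; P7 13; P6 11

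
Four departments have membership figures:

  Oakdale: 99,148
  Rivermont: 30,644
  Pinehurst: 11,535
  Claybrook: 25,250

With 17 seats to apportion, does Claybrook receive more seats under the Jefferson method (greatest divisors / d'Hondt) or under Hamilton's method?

Hamilton

Jefferson: Oakdale 11, Rivermont 3, Pinehurst 1, Claybrook 2.
Hamilton: Oakdale 10, Rivermont 3, Pinehurst 1, Claybrook 3.
Claybrook gets 2 under Jefferson and 3 under Hamilton.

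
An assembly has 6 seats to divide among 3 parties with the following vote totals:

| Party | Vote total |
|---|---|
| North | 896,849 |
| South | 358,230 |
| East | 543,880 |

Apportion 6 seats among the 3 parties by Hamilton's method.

The standard divisor is 1798959/6 ≈ 299826.5.
Standard quotas: North 2.9912, South 1.1948, East 1.8140.
Lower quotas: North 2, South 1, East 1 (sum 4, leaving 2 seats).
Remainders in descending order: North 0.9912, East 0.8140, South 0.1948.
The surplus seats go to North, East.

North: 3, South: 1, East: 2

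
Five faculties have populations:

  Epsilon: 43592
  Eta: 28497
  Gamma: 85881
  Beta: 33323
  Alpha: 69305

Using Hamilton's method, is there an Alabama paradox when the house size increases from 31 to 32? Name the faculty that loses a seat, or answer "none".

At 31 seats: Epsilon 5, Eta 4, Gamma 10, Beta 4, Alpha 8.
At 32 seats: Epsilon 5, Eta 3, Gamma 11, Beta 4, Alpha 9.
Eta drops from 4 to 3.

Eta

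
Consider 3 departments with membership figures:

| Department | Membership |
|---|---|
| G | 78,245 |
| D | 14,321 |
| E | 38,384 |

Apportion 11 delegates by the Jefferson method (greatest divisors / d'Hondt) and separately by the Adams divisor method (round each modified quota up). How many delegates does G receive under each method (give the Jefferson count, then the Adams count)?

Jefferson: G 7, D 1, E 3.
Adams: G 6, D 2, E 3.
G gets 7 under Jefferson and 6 under Adams.

7 and 6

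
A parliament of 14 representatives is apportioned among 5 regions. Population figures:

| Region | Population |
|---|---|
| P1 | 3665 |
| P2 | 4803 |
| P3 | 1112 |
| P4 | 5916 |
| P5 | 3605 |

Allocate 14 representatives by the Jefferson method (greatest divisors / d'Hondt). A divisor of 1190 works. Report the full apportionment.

With modified divisor 1190: modified quotas P1 3.080, P2 4.036, P3 0.934, P4 4.971, P5 3.029.
Rounding down: P1 3, P2 4, P3 0, P4 4, P5 3 (total 14).

P1: 3, P2: 4, P3: 0, P4: 4, P5: 3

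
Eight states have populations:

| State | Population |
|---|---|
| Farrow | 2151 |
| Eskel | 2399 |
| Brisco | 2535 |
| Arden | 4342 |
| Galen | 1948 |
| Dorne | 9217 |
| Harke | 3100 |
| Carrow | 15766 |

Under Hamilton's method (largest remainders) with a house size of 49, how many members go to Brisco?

3

The standard divisor is 41458/49 ≈ 846.082.
Standard quotas: Farrow 2.5423, Eskel 2.8354, Brisco 2.9962, Arden 5.1319, Galen 2.3024, Dorne 10.8937, Harke 3.6639, Carrow 18.6341.
Lower quotas: Farrow 2, Eskel 2, Brisco 2, Arden 5, Galen 2, Dorne 10, Harke 3, Carrow 18 (sum 44, leaving 5 seats).
Remainders in descending order: Brisco 0.9962, Dorne 0.8937, Eskel 0.8354, Harke 0.6639, Carrow 0.6341, Farrow 0.5423, Galen 0.3024, Arden 0.1319.
The surplus seats go to Brisco, Dorne, Eskel, Harke, Carrow.
Brisco receives 3.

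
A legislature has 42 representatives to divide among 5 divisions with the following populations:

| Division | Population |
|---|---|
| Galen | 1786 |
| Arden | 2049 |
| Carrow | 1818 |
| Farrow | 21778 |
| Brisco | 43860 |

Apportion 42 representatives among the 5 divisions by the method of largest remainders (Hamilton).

Standard divisor: 71291 ÷ 42 ≈ 1697.405.
Standard quotas: Galen 1.0522, Arden 1.2071, Carrow 1.0710, Farrow 12.8302, Brisco 25.8394.
Lower quotas: Galen 1, Arden 1, Carrow 1, Farrow 12, Brisco 25 (sum 40, leaving 2 seats).
Remainders in descending order: Brisco 0.8394, Farrow 0.8302, Arden 0.2071, Carrow 0.0710, Galen 0.0522.
Largest remainders: Brisco, Farrow receive the extra seats.

Galen: 1; Arden: 1; Carrow: 1; Farrow: 13; Brisco: 26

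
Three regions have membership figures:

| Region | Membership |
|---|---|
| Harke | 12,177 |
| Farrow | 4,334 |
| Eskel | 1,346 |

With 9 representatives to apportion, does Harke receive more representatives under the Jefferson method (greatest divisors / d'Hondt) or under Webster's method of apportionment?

Jefferson: Harke 7, Farrow 2, Eskel 0.
Webster: Harke 6, Farrow 2, Eskel 1.
Harke gets 7 under Jefferson and 6 under Webster.

Jefferson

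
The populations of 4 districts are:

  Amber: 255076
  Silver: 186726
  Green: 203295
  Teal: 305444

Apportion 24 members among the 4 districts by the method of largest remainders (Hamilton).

Amber=6; Silver=5; Green=5; Teal=8

The standard divisor is 950541/24 ≈ 39605.875.
Standard quotas: Amber 6.4404, Silver 4.7146, Green 5.1330, Teal 7.7121.
Lower quotas: Amber 6, Silver 4, Green 5, Teal 7 (sum 22, leaving 2 seats).
Remainders in descending order: Silver 0.7146, Teal 0.7121, Amber 0.4404, Green 0.1330.
The surplus seats go to Silver, Teal.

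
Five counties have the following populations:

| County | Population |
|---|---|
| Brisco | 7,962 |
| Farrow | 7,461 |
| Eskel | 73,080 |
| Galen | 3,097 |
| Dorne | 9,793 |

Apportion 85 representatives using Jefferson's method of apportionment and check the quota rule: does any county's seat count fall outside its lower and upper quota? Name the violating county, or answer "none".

Eskel

Standard quotas: Brisco 6.675, Farrow 6.255, Eskel 61.265, Galen 2.596, Dorne 8.210.
Jefferson allocation: Brisco 6, Farrow 6, Eskel 63, Galen 2, Dorne 8.
Eskel has quota 61.265 (lower 61, upper 62) but receives 63 — outside the quota interval.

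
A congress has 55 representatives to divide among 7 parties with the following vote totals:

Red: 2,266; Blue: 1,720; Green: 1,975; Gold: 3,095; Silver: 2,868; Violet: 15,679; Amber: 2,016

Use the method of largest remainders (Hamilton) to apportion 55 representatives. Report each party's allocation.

Red=4, Blue=3, Green=4, Gold=6, Silver=5, Violet=29, Amber=4

Standard divisor: 29619 ÷ 55 ≈ 538.527.
Standard quotas: Red 4.2078, Blue 3.1939, Green 3.6674, Gold 5.7472, Silver 5.3256, Violet 29.1146, Amber 3.7435.
Lower quotas: Red 4, Blue 3, Green 3, Gold 5, Silver 5, Violet 29, Amber 3 (sum 52, leaving 3 seats).
Remainders in descending order: Gold 0.7472, Amber 0.7435, Green 0.6674, Silver 0.3256, Red 0.2078, Blue 0.1939, Violet 0.1146.
The surplus seats go to Gold, Amber, Green.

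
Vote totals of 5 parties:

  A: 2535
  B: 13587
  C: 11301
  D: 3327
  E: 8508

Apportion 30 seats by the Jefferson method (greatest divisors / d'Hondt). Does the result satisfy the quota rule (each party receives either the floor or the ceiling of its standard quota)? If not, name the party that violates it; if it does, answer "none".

Standard quotas: A 1.937, B 10.383, C 8.636, D 2.542, E 6.502.
Jefferson allocation: A 2, B 11, C 9, D 2, E 6.
Every allocation lies between the lower and upper quota.

none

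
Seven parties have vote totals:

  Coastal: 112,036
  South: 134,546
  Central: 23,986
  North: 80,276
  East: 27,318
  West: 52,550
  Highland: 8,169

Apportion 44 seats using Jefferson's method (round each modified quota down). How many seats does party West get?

Standard divisor 438881/44 ≈ 9974.568; standard quotas: Coastal 11.232, South 13.489, Central 2.405, North 8.048, East 2.739, West 5.268, Highland 0.819.
Rounding down gives 11, 13, 2, 8, 2, 5, 0 = 41 seats, so the divisor must be adjusted.
With modified divisor 9000: modified quotas Coastal 12.448, South 14.950, Central 2.665, North 8.920, East 3.035, West 5.839, Highland 0.908.
Rounding down: Coastal 12, South 14, Central 2, North 8, East 3, West 5, Highland 0 (total 44).
West receives 5.

5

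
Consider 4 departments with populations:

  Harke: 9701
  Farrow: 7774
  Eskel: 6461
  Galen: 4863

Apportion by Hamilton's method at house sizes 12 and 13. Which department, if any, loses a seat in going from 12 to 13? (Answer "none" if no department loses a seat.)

At 12 seats: Harke 4, Farrow 3, Eskel 3, Galen 2.
At 13 seats: Harke 4, Farrow 4, Eskel 3, Galen 2.
No department's allocation decreased.

none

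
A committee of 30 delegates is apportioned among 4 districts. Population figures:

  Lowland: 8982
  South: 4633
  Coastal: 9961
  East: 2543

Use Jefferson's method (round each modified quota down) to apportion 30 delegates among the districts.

Lowland=10, South=5, Coastal=12, East=3

Standard divisor 26119/30 ≈ 870.633; standard quotas: Lowland 10.317, South 5.321, Coastal 11.441, East 2.921.
Rounding down gives 10, 5, 11, 2 = 28 seats, so the divisor must be adjusted.
With modified divisor 820: modified quotas Lowland 10.954, South 5.650, Coastal 12.148, East 3.101.
Rounding down: Lowland 10, South 5, Coastal 12, East 3 (total 30).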